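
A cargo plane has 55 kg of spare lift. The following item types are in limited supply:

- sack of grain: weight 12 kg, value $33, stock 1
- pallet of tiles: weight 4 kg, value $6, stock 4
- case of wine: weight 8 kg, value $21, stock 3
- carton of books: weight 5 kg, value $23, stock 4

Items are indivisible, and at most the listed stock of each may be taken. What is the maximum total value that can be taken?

$173

Top feasible selections:
- 1×sack of grain + 1×pallet of tiles + 2×case of wine + 4×carton of books: weight 52, value 173
- 1×sack of grain + 1×pallet of tiles + 3×case of wine + 3×carton of books: weight 55, value 171
Best: $173.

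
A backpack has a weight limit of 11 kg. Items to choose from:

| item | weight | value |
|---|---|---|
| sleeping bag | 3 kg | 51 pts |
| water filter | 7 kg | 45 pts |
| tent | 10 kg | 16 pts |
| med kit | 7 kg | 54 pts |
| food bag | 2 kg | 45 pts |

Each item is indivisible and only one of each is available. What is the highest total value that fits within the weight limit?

105 pts

Check high-value combinations within 11 kg:
- sleeping bag+med kit: weight 3+7=10, value 51+54=105
- med kit+food bag: weight 7+2=9, value 54+45=99
- sleeping bag+food bag: weight 3+2=5, value 51+45=96
Best: 105 pts.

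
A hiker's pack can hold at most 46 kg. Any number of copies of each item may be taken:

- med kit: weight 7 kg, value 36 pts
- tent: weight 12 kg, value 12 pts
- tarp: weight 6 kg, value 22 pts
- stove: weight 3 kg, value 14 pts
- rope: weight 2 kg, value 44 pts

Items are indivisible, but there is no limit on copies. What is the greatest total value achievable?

Best value-per-unit is rope at 44/2, and filling with it alone uses weight 23×2=46. No mix of the others beats 23×44 = 1012.

1012 pts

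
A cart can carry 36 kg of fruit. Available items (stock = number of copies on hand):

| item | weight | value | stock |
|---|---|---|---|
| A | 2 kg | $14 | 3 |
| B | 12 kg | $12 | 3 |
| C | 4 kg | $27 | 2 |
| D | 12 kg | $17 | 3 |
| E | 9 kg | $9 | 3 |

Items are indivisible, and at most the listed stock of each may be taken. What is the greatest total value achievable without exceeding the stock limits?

Top feasible selections:
- 3×A + 2×C + 1×D + 1×E: weight 35, value 122
- 3×A + 1×B + 2×C + 1×E: weight 35, value 117
Best: $122.

$122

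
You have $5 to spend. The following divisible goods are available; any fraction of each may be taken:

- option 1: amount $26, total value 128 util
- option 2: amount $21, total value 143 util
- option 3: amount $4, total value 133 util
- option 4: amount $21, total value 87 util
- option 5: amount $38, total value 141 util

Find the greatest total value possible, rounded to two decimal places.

139.81

Take in order of value per unit:
- option 3 (133/4 per unit): all 4 → value 133, running total 133.00
- option 2 (143/21 per unit): 1 of 21 → value 1×143/21 = 6.8095, running total 139.81
Total 139.81.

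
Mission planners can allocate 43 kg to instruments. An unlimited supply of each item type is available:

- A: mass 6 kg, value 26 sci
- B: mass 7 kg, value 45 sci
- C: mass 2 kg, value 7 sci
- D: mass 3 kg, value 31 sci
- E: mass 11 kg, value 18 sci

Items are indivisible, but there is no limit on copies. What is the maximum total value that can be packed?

434 sci

Best value-per-unit is D at 31/3, and filling with it alone uses mass 14×3=42. No mix of the others beats 14×31 = 434.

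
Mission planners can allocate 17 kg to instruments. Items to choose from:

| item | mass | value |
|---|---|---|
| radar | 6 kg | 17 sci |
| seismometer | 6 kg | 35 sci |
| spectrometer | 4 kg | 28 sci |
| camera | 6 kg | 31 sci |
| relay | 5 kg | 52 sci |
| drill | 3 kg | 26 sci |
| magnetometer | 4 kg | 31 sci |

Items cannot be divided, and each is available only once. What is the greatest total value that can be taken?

137 sci

Check high-value combinations within 17 kg:
- spectrometer+relay+drill+magnetometer: mass 4+5+3+4=16, value 28+52+26+31=137
- seismometer+spectrometer+drill+magnetometer: mass 6+4+3+4=17, value 35+28+26+31=120
- seismometer+relay+magnetometer: mass 6+5+4=15, value 35+52+31=118
- seismometer+camera+relay: mass 6+6+5=17, value 35+31+52=118
- spectrometer+camera+drill+magnetometer: mass 4+6+3+4=17, value 28+31+26+31=116
Best: 137 sci.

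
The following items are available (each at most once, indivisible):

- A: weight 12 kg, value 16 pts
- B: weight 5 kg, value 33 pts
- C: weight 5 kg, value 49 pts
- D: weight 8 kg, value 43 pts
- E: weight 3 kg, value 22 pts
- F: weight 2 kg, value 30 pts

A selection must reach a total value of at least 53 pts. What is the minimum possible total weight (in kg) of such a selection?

Subsets with value ≥ 53, sorted by total weight:
- C+F: weight 7, value 79
- B+F: weight 7, value 63
- C+E: weight 8, value 71
- B+E: weight 8, value 55
Minimum weight: 7 kg.

7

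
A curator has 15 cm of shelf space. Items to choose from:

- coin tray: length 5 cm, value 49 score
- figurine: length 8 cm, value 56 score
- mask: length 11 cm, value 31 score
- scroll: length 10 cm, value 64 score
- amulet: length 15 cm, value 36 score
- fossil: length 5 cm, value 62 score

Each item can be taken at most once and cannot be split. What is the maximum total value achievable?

Check high-value combinations within 15 cm:
- scroll+fossil: length 10+5=15, value 64+62=126
- figurine+fossil: length 8+5=13, value 56+62=118
- coin tray+scroll: length 5+10=15, value 49+64=113
- coin tray+fossil: length 5+5=10, value 49+62=111
- coin tray+figurine: length 5+8=13, value 49+56=105
Best: 126 score.

126 score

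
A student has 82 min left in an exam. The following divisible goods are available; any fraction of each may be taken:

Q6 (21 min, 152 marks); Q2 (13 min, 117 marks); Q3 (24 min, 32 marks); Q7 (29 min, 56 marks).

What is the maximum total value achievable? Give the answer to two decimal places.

350.33

Take in order of value per unit:
- Q2 (117/13 per unit): all 13 → value 117, running total 117.00
- Q6 (152/21 per unit): all 21 → value 152, running total 269.00
- Q7 (56/29 per unit): all 29 → value 56, running total 325.00
- Q3 (32/24 per unit): 19 of 24 → value 19×32/24 = 25.3333, running total 350.33
Total 350.33.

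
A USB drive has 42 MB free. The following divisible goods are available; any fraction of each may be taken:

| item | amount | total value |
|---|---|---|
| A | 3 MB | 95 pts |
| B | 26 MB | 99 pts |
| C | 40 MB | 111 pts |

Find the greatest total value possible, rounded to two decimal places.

Take in order of value per unit:
- A (95/3 per unit): all 3 → value 95, running total 95.00
- B (99/26 per unit): all 26 → value 99, running total 194.00
- C (111/40 per unit): 13 of 40 → value 13×111/40 = 36.0750, running total 230.08
Total 230.08.

230.08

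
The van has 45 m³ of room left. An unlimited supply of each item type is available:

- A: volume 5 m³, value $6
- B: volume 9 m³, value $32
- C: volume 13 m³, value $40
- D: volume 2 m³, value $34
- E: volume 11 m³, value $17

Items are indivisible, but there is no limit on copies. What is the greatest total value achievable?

Best value-per-unit is D at 34/2, and filling with it alone uses volume 22×2=44. No mix of the others beats 22×34 = 748.

$748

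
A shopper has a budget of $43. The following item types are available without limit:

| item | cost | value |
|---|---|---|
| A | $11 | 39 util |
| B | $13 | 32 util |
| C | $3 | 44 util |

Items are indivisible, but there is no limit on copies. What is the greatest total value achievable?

Best value-per-unit is C at 44/3, and filling with it alone uses cost 14×3=42. No mix of the others beats 14×44 = 616.

616 util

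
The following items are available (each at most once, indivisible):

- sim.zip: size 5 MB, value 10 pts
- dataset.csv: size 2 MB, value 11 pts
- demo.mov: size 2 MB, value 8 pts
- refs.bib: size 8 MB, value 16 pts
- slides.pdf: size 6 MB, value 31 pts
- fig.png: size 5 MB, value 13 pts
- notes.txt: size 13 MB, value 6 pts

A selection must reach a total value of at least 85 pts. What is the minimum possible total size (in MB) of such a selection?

Subsets with value ≥ 85, sorted by total size:
- sim.zip+dataset.csv+demo.mov+refs.bib+slides.pdf+fig.png: size 28, value 89
- dataset.csv+demo.mov+refs.bib+slides.pdf+fig.png+notes.txt: size 36, value 85
- sim.zip+dataset.csv+refs.bib+slides.pdf+fig.png+notes.txt: size 39, value 87
Minimum size: 28 MB.

28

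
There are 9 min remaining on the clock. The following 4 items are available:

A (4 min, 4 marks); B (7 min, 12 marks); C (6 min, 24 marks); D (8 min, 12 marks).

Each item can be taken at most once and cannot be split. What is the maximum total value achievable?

Check high-value combinations within 9 min:
- C: time 6, value 24
- B: time 7, value 12
- D: time 8, value 12
Best: 24 marks.

24 marks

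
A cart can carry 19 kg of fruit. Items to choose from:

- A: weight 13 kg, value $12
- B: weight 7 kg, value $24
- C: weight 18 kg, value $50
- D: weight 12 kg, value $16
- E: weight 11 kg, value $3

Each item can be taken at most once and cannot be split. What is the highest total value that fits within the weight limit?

$50

Check high-value combinations within 19 kg:
- C: weight 18, value 50
- B+D: weight 7+12=19, value 24+16=40
- B+E: weight 7+11=18, value 24+3=27
- B: weight 7, value 24
Best: $50.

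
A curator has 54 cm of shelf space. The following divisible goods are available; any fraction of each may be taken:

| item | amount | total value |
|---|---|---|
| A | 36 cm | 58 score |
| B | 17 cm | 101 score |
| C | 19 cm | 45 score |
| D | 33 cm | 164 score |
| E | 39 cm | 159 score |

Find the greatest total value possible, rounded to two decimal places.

281.31

Take in order of value per unit:
- B (101/17 per unit): all 17 → value 101, running total 101.00
- D (164/33 per unit): all 33 → value 164, running total 265.00
- E (159/39 per unit): 4 of 39 → value 4×159/39 = 16.3077, running total 281.31
Total 281.31.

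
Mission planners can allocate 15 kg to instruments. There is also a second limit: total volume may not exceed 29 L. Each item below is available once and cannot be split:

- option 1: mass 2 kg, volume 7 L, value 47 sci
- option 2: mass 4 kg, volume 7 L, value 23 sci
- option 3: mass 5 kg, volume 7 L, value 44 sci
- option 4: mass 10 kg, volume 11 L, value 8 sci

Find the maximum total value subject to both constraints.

Feasible sets respecting both limits:
- option 1+option 2+option 3: mass 11, volume 21, value 114
- option 1+option 3: mass 7, volume 14, value 91
- option 1+option 2: mass 6, volume 14, value 70
- option 2+option 3: mass 9, volume 14, value 67
Best: 114 sci.

114 sci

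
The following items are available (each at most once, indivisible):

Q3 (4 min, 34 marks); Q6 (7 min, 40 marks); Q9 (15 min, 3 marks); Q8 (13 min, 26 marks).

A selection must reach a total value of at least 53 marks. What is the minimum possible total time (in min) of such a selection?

11

Subsets with value ≥ 53, sorted by total time:
- Q3+Q6: time 11, value 74
- Q3+Q8: time 17, value 60
Minimum time: 11 min.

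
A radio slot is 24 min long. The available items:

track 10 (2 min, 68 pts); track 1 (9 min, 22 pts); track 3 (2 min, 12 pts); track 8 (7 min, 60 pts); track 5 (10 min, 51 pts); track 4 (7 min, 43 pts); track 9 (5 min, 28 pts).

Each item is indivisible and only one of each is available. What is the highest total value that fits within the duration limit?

211 pts

Check high-value combinations within 24 min:
- track 10+track 3+track 8+track 4+track 9: duration 2+2+7+7+5=23, value 68+12+60+43+28=211
- track 10+track 8+track 5+track 9: duration 2+7+10+5=24, value 68+60+51+28=207
- track 10+track 8+track 4+track 9: duration 2+7+7+5=21, value 68+60+43+28=199
Best: 211 pts.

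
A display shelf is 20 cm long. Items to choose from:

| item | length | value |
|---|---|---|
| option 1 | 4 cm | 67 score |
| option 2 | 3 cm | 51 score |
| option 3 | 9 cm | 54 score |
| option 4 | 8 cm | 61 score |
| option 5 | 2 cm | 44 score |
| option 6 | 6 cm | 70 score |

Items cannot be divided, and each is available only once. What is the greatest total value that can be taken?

Check high-value combinations within 20 cm:
- option 1+option 4+option 5+option 6: length 4+8+2+6=20, value 67+61+44+70=242
- option 1+option 2+option 5+option 6: length 4+3+2+6=15, value 67+51+44+70=232
- option 2+option 4+option 5+option 6: length 3+8+2+6=19, value 51+61+44+70=226
- option 1+option 2+option 4+option 5: length 4+3+8+2=17, value 67+51+61+44=223
Best: 242 score.

242 score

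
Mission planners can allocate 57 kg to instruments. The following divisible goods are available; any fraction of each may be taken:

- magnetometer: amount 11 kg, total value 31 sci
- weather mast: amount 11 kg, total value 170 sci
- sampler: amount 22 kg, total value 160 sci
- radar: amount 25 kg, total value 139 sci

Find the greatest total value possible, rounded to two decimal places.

463.44

Take in order of value per unit:
- weather mast (170/11 per unit): all 11 → value 170, running total 170.00
- sampler (160/22 per unit): all 22 → value 160, running total 330.00
- radar (139/25 per unit): 24 of 25 → value 24×139/25 = 133.4400, running total 463.44
Total 463.44.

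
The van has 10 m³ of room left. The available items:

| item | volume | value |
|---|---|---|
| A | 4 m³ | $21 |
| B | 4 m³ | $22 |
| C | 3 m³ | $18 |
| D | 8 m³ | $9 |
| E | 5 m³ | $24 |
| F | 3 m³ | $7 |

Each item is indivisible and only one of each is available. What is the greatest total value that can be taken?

$47

Check high-value combinations within 10 m³:
- B+C+F: volume 4+3+3=10, value 22+18+7=47
- B+E: volume 4+5=9, value 22+24=46
- A+C+F: volume 4+3+3=10, value 21+18+7=46
- A+E: volume 4+5=9, value 21+24=45
Best: $47.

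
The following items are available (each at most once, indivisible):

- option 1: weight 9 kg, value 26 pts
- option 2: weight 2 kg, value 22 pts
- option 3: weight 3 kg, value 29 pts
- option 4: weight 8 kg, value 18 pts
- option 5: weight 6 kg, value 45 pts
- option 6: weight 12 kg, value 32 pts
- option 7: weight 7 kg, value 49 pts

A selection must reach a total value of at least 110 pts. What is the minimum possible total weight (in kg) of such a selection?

Subsets with value ≥ 110, sorted by total weight:
- option 2+option 5+option 7: weight 15, value 116
- option 3+option 5+option 7: weight 16, value 123
- option 2+option 3+option 5+option 7: weight 18, value 145
- option 2+option 3+option 4+option 5: weight 19, value 114
Minimum weight: 15 kg.

15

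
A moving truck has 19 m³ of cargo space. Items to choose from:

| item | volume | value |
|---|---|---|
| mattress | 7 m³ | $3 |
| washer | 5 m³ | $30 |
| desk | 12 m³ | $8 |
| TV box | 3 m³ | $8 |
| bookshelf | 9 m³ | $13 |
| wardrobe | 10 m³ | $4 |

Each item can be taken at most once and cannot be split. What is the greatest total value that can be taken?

This is a 0/1 knapsack; check combinations near the capacity.
- washer+TV box+bookshelf: volume 5+3+9=17, value 30+8+13=51
- washer+bookshelf: volume 5+9=14, value 30+13=43
- washer+TV box+wardrobe: volume 5+3+10=18, value 30+8+4=42
Best: $51.

$51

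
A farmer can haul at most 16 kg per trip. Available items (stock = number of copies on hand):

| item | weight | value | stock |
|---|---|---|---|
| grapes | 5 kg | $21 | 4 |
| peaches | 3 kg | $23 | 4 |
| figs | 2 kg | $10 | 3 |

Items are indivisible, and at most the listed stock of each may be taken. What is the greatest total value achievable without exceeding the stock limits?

$112

Top feasible selections:
- 4×peaches + 2×figs: weight 16, value 112
- 4×peaches + 1×figs: weight 14, value 102
- 1×grapes + 3×peaches + 1×figs: weight 16, value 100
- 3×peaches + 3×figs: weight 15, value 99
Best: $112.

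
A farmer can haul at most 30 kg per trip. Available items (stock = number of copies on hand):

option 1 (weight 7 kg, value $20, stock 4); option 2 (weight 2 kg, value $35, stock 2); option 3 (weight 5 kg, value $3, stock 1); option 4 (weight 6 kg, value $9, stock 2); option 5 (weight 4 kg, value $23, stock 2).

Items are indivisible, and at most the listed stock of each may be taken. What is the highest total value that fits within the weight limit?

$156

Best selections within weight 30 and stock limits:
- 2×option 1 + 2×option 2 + 2×option 5: weight 26, value 156
- 3×option 1 + 2×option 2 + 1×option 5: weight 29, value 153
- 1×option 1 + 2×option 2 + 1×option 3 + 1×option 4 + 2×option 5: weight 30, value 148
Best: $156.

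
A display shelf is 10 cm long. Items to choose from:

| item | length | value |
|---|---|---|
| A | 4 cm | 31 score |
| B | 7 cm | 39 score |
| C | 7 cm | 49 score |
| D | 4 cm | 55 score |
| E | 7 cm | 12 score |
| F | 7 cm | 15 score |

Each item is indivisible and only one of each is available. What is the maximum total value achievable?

86 score

Check high-value combinations within 10 cm:
- A+D: length 4+4=8, value 31+55=86
- D: length 4, value 55
- C: length 7, value 49
Best: 86 score.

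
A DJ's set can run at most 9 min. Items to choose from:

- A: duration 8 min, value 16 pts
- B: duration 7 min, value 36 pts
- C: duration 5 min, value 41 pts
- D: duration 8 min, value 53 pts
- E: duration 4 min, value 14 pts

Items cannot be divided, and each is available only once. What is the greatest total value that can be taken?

55 pts

Check high-value combinations within 9 min:
- C+E: duration 5+4=9, value 41+14=55
- D: duration 8, value 53
- C: duration 5, value 41
Best: 55 pts.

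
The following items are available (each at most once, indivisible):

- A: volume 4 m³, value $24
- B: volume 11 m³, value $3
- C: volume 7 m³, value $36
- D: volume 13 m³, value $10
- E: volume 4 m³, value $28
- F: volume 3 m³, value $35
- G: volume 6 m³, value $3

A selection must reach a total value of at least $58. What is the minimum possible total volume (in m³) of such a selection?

Subsets with value ≥ 58, sorted by total volume:
- E+F: volume 7, value 63
- A+F: volume 7, value 59
- C+F: volume 10, value 71
- A+E+F: volume 11, value 87
Minimum volume: 7 m³.

7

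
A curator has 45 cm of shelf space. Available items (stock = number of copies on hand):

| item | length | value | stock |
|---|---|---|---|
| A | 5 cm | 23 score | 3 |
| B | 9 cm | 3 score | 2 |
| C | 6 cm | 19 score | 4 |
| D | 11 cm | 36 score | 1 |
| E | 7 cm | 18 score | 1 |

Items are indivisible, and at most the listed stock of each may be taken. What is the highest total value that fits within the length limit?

Best selections within length 45 and stock limits:
- 3×A + 3×C + 1×D: length 44, value 162
- 3×A + 2×C + 1×D + 1×E: length 45, value 161
- 2×A + 4×C + 1×D: length 45, value 158
- 3×A + 4×C: length 39, value 145
Best: 162 score.

162 score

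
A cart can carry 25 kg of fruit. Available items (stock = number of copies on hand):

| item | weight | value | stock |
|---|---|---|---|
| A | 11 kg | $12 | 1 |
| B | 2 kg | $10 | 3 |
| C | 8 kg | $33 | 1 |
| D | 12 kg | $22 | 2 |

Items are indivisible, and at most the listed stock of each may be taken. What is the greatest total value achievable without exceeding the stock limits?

Top feasible selections:
- 2×B + 1×C + 1×D: weight 24, value 75
- 1×A + 3×B + 1×C: weight 25, value 75
- 1×B + 1×C + 1×D: weight 22, value 65
- 1×A + 2×B + 1×C: weight 23, value 65
Best: $75.

$75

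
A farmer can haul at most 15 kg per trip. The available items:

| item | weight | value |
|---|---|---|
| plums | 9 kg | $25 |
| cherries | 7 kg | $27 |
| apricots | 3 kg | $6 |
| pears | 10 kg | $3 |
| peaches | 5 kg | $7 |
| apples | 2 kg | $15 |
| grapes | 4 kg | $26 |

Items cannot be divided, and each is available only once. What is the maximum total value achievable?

Check high-value combinations within 15 kg:
- cherries+apples+grapes: weight 7+2+4=13, value 27+15+26=68
- plums+apples+grapes: weight 9+2+4=15, value 25+15+26=66
- cherries+apricots+grapes: weight 7+3+4=14, value 27+6+26=59
Best: $68.

$68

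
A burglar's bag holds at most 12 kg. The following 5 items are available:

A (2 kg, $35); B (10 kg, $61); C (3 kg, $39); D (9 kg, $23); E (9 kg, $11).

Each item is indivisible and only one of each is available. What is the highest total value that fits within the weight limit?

$96

Check high-value combinations within 12 kg:
- A+B: weight 2+10=12, value 35+61=96
- A+C: weight 2+3=5, value 35+39=74
- C+D: weight 3+9=12, value 39+23=62
- B: weight 10, value 61
Best: $96.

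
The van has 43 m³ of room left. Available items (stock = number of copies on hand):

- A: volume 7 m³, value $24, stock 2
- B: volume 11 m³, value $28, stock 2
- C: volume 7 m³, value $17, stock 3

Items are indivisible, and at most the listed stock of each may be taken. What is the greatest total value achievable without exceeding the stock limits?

$121

Best selections within volume 43 and stock limits:
- 2×A + 2×B + 1×C: volume 43, value 121
- 1×A + 2×B + 2×C: volume 43, value 114
- 2×A + 1×B + 2×C: volume 39, value 110
Best: $121.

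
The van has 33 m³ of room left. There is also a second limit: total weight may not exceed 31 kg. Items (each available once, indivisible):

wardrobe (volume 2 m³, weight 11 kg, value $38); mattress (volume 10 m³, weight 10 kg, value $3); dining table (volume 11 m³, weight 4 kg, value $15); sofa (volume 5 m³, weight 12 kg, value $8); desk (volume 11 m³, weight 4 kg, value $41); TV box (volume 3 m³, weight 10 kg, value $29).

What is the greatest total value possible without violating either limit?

$123

Feasible sets respecting both limits:
- wardrobe+dining table+desk+TV box: volume 27, weight 29, value 123
- wardrobe+desk+TV box: volume 16, weight 25, value 108
- wardrobe+dining table+sofa+desk: volume 29, weight 31, value 102
Best: $123.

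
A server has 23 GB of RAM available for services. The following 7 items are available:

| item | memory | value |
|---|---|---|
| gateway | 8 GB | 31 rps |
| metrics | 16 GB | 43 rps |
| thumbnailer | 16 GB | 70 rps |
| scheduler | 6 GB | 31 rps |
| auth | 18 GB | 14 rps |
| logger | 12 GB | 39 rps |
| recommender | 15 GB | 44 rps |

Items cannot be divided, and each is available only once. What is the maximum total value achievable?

101 rps

Check high-value combinations within 23 GB:
- thumbnailer+scheduler: memory 16+6=22, value 70+31=101
- scheduler+recommender: memory 6+15=21, value 31+44=75
- gateway+recommender: memory 8+15=23, value 31+44=75
Best: 101 rps.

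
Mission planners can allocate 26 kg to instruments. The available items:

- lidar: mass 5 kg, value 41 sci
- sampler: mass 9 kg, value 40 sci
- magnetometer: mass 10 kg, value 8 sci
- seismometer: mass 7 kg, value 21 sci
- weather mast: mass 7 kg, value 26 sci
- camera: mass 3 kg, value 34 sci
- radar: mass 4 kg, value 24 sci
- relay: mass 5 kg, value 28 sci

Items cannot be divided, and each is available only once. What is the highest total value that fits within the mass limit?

Check high-value combinations within 26 kg:
- lidar+sampler+camera+radar+relay: mass 5+9+3+4+5=26, value 41+40+34+24+28=167
- lidar+weather mast+camera+radar+relay: mass 5+7+3+4+5=24, value 41+26+34+24+28=153
- lidar+seismometer+camera+radar+relay: mass 5+7+3+4+5=24, value 41+21+34+24+28=148
Best: 167 sci.

167 sci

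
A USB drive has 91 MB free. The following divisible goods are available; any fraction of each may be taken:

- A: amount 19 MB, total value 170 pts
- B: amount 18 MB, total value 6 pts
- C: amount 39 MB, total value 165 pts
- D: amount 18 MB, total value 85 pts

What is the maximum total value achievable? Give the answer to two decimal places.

Take in order of value per unit:
- A (170/19 per unit): all 19 → value 170, running total 170.00
- D (85/18 per unit): all 18 → value 85, running total 255.00
- C (165/39 per unit): all 39 → value 165, running total 420.00
- B (6/18 per unit): 15 of 18 → value 15×6/18 = 5.0000, running total 425.00
Total 425.00.

425.00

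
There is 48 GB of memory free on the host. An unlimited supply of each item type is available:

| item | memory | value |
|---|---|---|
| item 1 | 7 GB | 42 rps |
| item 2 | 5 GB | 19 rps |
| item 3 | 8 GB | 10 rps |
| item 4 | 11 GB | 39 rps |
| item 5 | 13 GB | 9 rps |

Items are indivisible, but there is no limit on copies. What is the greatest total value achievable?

271 rps

Best value-per-unit is item 1 at 42/7; filling with it alone gives 6×42 = 252.
Optimal mix: 6×item 1 + 1×item 2 → memory 47, value 271.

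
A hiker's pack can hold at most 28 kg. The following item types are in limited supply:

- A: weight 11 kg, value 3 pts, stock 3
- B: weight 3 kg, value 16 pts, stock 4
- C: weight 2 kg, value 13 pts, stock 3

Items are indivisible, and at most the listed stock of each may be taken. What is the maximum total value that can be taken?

103 pts

Best selections within weight 28 and stock limits:
- 4×B + 3×C: weight 18, value 103
- 1×A + 4×B + 2×C: weight 27, value 93
- 4×B + 2×C: weight 16, value 90
- 1×A + 3×B + 3×C: weight 26, value 90
Best: 103 pts.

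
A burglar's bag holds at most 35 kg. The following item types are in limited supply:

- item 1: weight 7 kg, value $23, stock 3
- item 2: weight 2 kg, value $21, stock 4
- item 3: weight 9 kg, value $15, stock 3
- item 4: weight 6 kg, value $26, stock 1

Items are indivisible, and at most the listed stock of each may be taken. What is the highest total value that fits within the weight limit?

Best selections within weight 35 and stock limits:
- 3×item 1 + 4×item 2 + 1×item 4: weight 35, value 179
- 3×item 1 + 3×item 2 + 1×item 4: weight 33, value 158
- 2×item 1 + 4×item 2 + 1×item 4: weight 28, value 156
Best: $179.

$179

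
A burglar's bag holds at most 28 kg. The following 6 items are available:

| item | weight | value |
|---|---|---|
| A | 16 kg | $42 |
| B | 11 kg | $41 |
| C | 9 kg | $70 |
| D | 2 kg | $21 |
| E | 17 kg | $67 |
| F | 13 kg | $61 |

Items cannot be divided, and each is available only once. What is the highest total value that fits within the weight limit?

Check high-value combinations within 28 kg:
- C+D+E: weight 9+2+17=28, value 70+21+67=158
- C+D+F: weight 9+2+13=24, value 70+21+61=152
- C+E: weight 9+17=26, value 70+67=137
- A+C+D: weight 16+9+2=27, value 42+70+21=133
Best: $158.

$158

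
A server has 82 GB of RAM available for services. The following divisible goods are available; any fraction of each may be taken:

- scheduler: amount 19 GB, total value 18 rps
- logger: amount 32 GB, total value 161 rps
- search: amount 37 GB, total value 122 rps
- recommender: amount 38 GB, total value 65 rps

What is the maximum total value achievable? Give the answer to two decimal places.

305.24

Take in order of value per unit:
- logger (161/32 per unit): all 32 → value 161, running total 161.00
- search (122/37 per unit): all 37 → value 122, running total 283.00
- recommender (65/38 per unit): 13 of 38 → value 13×65/38 = 22.2368, running total 305.24
Total 305.24.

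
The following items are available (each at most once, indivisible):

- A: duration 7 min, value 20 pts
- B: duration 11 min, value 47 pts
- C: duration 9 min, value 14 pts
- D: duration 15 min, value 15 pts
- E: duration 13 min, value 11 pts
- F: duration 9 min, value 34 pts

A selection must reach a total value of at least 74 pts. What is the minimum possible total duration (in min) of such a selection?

20

Subsets with value ≥ 74, sorted by total duration:
- B+F: duration 20, value 81
- A+B+F: duration 27, value 101
- A+B+C: duration 27, value 81
Minimum duration: 20 min.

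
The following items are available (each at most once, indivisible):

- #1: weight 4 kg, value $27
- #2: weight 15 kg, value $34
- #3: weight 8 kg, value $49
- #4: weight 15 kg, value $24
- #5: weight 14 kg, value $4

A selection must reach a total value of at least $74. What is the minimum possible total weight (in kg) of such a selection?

12

Subsets with value ≥ 74, sorted by total weight:
- #1+#3: weight 12, value 76
- #2+#3: weight 23, value 83
- #1+#3+#5: weight 26, value 80
- #1+#2+#3: weight 27, value 110
Minimum weight: 12 kg.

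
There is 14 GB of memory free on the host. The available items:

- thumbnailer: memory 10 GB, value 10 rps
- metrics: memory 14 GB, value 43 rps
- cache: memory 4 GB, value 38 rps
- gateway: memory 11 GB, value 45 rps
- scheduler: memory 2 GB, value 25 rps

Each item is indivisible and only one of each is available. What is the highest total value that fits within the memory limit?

Check high-value combinations within 14 GB:
- gateway+scheduler: memory 11+2=13, value 45+25=70
- cache+scheduler: memory 4+2=6, value 38+25=63
- thumbnailer+cache: memory 10+4=14, value 10+38=48
- gateway: memory 11, value 45
Best: 70 rps.

70 rps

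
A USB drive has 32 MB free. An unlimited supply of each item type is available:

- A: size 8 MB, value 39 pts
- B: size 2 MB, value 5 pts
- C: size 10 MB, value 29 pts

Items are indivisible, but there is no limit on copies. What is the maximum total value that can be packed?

156 pts

Best value-per-unit is A at 39/8, and filling with it alone uses size 4×8=32. No mix of the others beats 4×39 = 156.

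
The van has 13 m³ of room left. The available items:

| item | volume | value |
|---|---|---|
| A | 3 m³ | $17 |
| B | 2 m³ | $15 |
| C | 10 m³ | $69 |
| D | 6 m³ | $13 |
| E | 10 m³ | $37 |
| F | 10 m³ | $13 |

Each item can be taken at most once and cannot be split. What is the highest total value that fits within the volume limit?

Check high-value combinations within 13 m³:
- A+C: volume 3+10=13, value 17+69=86
- B+C: volume 2+10=12, value 15+69=84
- C: volume 10, value 69
- A+E: volume 3+10=13, value 17+37=54
Best: $86.

$86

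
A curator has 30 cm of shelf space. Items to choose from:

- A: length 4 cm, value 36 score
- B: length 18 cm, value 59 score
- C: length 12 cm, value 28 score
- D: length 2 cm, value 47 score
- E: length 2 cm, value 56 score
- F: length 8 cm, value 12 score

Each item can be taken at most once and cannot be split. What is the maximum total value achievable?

198 score

This is a 0/1 knapsack; check combinations near the capacity.
- A+B+D+E: length 4+18+2+2=26, value 36+59+47+56=198
- A+C+D+E+F: length 4+12+2+2+8=28, value 36+28+47+56+12=179
- B+D+E+F: length 18+2+2+8=30, value 59+47+56+12=174
Best: 198 score.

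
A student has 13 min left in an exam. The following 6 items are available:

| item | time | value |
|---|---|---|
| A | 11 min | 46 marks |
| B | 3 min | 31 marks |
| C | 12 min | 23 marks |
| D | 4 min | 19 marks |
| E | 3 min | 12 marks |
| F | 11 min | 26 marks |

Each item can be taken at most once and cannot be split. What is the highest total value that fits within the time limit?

62 marks

This is a 0/1 knapsack; check combinations near the capacity.
- B+D+E: time 3+4+3=10, value 31+19+12=62
- B+D: time 3+4=7, value 31+19=50
- A: time 11, value 46
- B+E: time 3+3=6, value 31+12=43
- B: time 3, value 31
Best: 62 marks.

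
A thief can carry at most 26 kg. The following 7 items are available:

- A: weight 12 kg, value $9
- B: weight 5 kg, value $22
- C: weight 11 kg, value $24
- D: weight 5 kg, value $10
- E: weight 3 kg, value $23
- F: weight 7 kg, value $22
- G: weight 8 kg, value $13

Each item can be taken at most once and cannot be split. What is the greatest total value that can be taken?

$91

Check high-value combinations within 26 kg:
- B+C+E+F: weight 5+11+3+7=26, value 22+24+23+22=91
- B+E+F+G: weight 5+3+7+8=23, value 22+23+22+13=80
- B+C+D+E: weight 5+11+5+3=24, value 22+24+10+23=79
- C+D+E+F: weight 11+5+3+7=26, value 24+10+23+22=79
Best: $91.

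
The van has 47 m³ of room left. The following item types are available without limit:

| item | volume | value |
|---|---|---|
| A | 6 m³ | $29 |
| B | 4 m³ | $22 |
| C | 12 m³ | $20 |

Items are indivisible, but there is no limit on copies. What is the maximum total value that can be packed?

$249

Best value-per-unit is B at 22/4; filling with it alone gives 11×22 = 242.
Optimal mix: 1×A + 10×B → volume 46, value 249.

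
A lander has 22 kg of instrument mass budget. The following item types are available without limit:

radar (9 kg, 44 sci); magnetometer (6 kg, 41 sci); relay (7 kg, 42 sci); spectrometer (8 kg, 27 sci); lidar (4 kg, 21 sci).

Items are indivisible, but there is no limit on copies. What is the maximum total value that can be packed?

Best value-per-unit is magnetometer at 41/6; filling with it alone gives 3×41 = 123.
Optimal mix: 3×magnetometer + 1×lidar → mass 22, value 144.

144 sci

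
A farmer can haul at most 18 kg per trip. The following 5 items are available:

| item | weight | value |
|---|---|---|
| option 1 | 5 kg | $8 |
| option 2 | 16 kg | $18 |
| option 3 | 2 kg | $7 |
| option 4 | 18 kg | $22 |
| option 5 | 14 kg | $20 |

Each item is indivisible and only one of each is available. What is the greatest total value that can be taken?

Check high-value combinations within 18 kg:
- option 3+option 5: weight 2+14=16, value 7+20=27
- option 2+option 3: weight 16+2=18, value 18+7=25
- option 4: weight 18, value 22
Best: $27.

$27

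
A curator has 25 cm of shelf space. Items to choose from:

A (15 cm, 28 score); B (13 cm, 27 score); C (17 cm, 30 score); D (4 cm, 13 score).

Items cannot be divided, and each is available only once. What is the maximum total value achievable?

43 score

This is a 0/1 knapsack; check combinations near the capacity.
- C+D: length 17+4=21, value 30+13=43
- A+D: length 15+4=19, value 28+13=41
- B+D: length 13+4=17, value 27+13=40
- C: length 17, value 30
- A: length 15, value 28
Best: 43 score.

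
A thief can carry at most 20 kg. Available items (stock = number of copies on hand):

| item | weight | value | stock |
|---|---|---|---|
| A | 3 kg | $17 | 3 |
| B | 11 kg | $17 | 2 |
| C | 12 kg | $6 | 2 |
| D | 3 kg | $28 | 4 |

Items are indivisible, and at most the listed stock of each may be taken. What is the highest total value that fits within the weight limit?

Top feasible selections:
- 2×A + 4×D: weight 18, value 146
- 3×A + 3×D: weight 18, value 135
Best: $146.

$146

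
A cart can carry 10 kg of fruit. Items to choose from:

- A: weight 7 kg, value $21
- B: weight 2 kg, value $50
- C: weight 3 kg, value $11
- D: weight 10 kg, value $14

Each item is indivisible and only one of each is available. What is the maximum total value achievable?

Check high-value combinations within 10 kg:
- A+B: weight 7+2=9, value 21+50=71
- B+C: weight 2+3=5, value 50+11=61
- B: weight 2, value 50
Best: $71.

$71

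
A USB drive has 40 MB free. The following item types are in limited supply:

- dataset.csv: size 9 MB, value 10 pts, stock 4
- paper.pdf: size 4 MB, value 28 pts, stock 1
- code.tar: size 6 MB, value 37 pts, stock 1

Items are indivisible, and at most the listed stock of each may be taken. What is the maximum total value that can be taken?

Best selections within size 40 and stock limits:
- 3×dataset.csv + 1×paper.pdf + 1×code.tar: size 37, value 95
- 2×dataset.csv + 1×paper.pdf + 1×code.tar: size 28, value 85
Best: 95 pts.

95 pts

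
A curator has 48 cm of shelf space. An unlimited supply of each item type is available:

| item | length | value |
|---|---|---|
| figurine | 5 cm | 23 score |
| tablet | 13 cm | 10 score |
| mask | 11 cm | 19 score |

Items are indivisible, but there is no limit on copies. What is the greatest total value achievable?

Best value-per-unit is figurine at 23/5, and filling with it alone uses length 9×5=45. No mix of the others beats 9×23 = 207.

207 score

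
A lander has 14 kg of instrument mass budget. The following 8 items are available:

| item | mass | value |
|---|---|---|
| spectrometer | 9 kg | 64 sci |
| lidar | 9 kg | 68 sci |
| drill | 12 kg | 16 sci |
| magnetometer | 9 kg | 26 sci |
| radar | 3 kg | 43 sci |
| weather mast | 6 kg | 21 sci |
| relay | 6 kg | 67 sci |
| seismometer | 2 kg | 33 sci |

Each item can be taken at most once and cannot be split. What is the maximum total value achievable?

Check high-value combinations within 14 kg:
- lidar+radar+seismometer: mass 9+3+2=14, value 68+43+33=144
- radar+relay+seismometer: mass 3+6+2=11, value 43+67+33=143
- spectrometer+radar+seismometer: mass 9+3+2=14, value 64+43+33=140
- weather mast+relay+seismometer: mass 6+6+2=14, value 21+67+33=121
Best: 144 sci.

144 sci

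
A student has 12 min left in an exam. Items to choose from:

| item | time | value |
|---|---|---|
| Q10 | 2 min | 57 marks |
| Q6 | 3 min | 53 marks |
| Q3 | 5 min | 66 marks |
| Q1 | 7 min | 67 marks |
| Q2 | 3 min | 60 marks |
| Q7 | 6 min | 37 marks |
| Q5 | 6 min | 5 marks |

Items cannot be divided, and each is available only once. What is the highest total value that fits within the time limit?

Check high-value combinations within 12 min:
- Q10+Q1+Q2: time 2+7+3=12, value 57+67+60=184
- Q10+Q3+Q2: time 2+5+3=10, value 57+66+60=183
- Q6+Q3+Q2: time 3+5+3=11, value 53+66+60=179
- Q10+Q6+Q1: time 2+3+7=12, value 57+53+67=177
Best: 184 marks.

184 marks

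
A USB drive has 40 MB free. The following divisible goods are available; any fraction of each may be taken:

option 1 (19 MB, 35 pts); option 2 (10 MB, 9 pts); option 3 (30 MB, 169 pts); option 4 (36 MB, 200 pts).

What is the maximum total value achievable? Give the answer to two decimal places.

224.56

Take in order of value per unit:
- option 3 (169/30 per unit): all 30 → value 169, running total 169.00
- option 4 (200/36 per unit): 10 of 36 → value 10×200/36 = 55.5556, running total 224.56
Total 224.56.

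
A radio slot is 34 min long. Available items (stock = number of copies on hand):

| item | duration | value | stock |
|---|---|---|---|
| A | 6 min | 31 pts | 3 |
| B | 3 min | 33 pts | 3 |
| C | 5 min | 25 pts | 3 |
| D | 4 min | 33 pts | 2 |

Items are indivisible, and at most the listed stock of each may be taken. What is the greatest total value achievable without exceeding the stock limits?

Top feasible selections:
- 2×A + 3×B + 1×C + 2×D: duration 34, value 252
- 1×A + 3×B + 2×C + 2×D: duration 33, value 246
- 3×B + 3×C + 2×D: duration 32, value 240
Best: 252 pts.

252 pts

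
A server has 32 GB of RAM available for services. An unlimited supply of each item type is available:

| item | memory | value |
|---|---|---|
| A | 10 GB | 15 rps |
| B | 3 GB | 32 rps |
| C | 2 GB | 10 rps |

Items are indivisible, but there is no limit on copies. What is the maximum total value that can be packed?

Best value-per-unit is B at 32/3; filling with it alone gives 10×32 = 320.
Optimal mix: 10×B + 1×C → memory 32, value 330.

330 rps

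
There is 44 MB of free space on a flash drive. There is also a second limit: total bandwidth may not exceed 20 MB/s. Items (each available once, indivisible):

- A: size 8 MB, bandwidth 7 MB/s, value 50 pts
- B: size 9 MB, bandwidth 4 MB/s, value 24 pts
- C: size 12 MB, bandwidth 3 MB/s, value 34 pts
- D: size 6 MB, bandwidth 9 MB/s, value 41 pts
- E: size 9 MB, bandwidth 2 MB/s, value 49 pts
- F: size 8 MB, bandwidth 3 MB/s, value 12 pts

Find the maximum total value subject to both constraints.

157 pts

Feasible sets respecting both limits:
- A+B+C+E: size 38, bandwidth 16, value 157
- B+C+D+E: size 36, bandwidth 18, value 148
- A+C+E+F: size 37, bandwidth 15, value 145
- A+D+E: size 23, bandwidth 18, value 140
Best: 157 pts.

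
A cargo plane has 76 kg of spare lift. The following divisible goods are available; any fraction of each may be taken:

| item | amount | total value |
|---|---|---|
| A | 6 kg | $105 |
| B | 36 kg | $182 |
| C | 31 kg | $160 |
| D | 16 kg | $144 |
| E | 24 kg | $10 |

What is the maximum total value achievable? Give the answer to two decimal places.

Take in order of value per unit:
- A (105/6 per unit): all 6 → value 105, running total 105.00
- D (144/16 per unit): all 16 → value 144, running total 249.00
- C (160/31 per unit): all 31 → value 160, running total 409.00
- B (182/36 per unit): 23 of 36 → value 23×182/36 = 116.2778, running total 525.28
Total 525.28.

525.28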